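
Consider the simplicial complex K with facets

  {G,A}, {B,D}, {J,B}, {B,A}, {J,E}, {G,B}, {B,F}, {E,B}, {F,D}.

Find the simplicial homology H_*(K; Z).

We work with the vertex ordering A < B < D < E < F < G < J. The simplices of K, each written with vertices in increasing order, are:

  0-simplices (7): A, B, D, E, F, G, J
  1-simplices (9): AB, AG, BD, BE, BF, BG, BJ, DF, EJ

Hence C_0 ≅ Z^7, C_1 ≅ Z^9.

∂_1: C_1 → C_0 is given by ∂[p,q] = [q] − [p].
The resulting 7×9 matrix has rank 6, and its Smith normal form has invariant factors (1,1,1,1,1,1).

Now H_k = ker ∂_k / im ∂_{k+1}, so:

  H_0: rank C_0 − rank ∂_1 = 7 − 6 = 1, and the invariant factors of ∂_1 are all 1, so H_0 ≅ Z.
  H_1: rank ker ∂_1 − rank ∂_2 = (9 − 6) − 0 = 3, and there is no ∂_2, so H_1 ≅ Z^3.

H_0 = Z,  H_1 = Z^3.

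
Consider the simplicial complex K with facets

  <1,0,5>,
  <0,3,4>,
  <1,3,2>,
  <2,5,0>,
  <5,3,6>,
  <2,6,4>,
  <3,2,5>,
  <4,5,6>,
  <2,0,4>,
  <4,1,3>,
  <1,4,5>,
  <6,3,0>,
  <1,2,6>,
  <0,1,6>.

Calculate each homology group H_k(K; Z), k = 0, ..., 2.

Take the total order 0 < 1 < 2 < 3 < 4 < 5 < 6 on the vertex set. Then K (dimension 2) consists of the simplices:

  0-simplices (7): [0], [1], [2], [3], [4], [5], [6]
  1-simplices (21): [0,1], [0,2], [0,3], [0,4], [0,5], [0,6], [1,2], [1,3], [1,4], [1,5], [1,6], [2,3], [2,4], [2,5], [2,6], [3,4], [3,5], [3,6], [4,5], [4,6], [5,6]
  2-simplices (14): [0,1,5], [0,1,6], [0,2,4], [0,2,5], [0,3,4], [0,3,6], [1,2,3], [1,2,6], [1,3,4], [1,4,5], [2,3,5], [2,4,6], [3,5,6], [4,5,6]

so the chain groups are C_0 ≅ Z^7, C_1 ≅ Z^21, C_2 ≅ Z^14.

∂_1: C_1 → C_0 is given by ∂[p,q] = [q] − [p]. For instance
  ∂[3,5] = [5] − [3].
The 7×21 boundary matrix has rank 6 and Smith normal form diag(1,1,1,1,1,1).

Boundary ∂_2: C_2 → C_1 maps a triangle to the signed sum of its edges. For instance
  ∂[0,2,4] = [2,4] − [0,4] + [0,2],
  ∂[3,5,6] = [5,6] − [3,6] + [3,5].
This gives a 21×14 integer matrix of rank 13; reducing to Smith normal form yields diagonal entries (1,1,1,1,1,1,1,1,1,1,1,1,1).

Computing H_k = (kernel of ∂_k) / (image of ∂_{k+1}):

  H_0: rank C_0 − rank ∂_1 = 7 − 6 = 1, and the invariant factors of ∂_1 are all 1, so H_0 ≅ Z.
  H_1: rank ker ∂_1 − rank ∂_2 = (21 − 6) − 13 = 2, and the invariant factors of ∂_2 are all 1, so H_1 ≅ Z^2.
  H_2: rank ker ∂_2 − rank ∂_3 = (14 − 13) − 0 = 1, and there is no ∂_3, so H_2 ≅ Z.

(K is a triangulation of the torus T^2.)

H_0 ≅ Z,  H_1 ≅ Z^2,  H_2 ≅ Z.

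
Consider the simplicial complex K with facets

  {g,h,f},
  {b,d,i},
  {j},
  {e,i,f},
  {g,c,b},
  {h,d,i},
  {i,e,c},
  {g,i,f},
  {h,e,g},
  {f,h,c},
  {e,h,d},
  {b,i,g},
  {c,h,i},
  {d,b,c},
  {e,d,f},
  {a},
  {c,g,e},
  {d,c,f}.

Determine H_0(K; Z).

H_0 ≅ Z^3.

We work with the vertex ordering a < b < c < d < e < f < g < h < i < j. The simplices of K, each written with vertices in increasing order, are:

  0-simplices (10): a, b, c, d, e, f, g, h, i, j
  1-simplices (24): bc, bd, bg, bi, cd, ce, cf, cg, ch, ci, de, df, dh, di, ef, eg, eh, ei, fg, fh, fi, gh, gi, hi
  2-simplices (16): bcd, bcg, bdi, bgi, cdf, ceg, cei, cfh, chi, def, deh, dhi, efi, egh, fgh, fgi

so the chain groups are C_0 ≅ Z^10, C_1 ≅ Z^24, C_2 ≅ Z^16.

Boundary ∂_1: C_1 → C_0 maps an edge to its endpoints' difference, ∂[p,q] = q − p. For instance
  ∂di = i − d.
This gives a 10×24 integer matrix of rank 7; reducing to Smith normal form yields diagonal entries (1,1,1,1,1,1,1).

The boundary map ∂_2: C_2 → C_1 sends each 2-simplex [p,q,r] to [q,r] − [p,r] + [p,q]. For instance
  ∂cei = ei − ci + ce,
  ∂fgi = gi − fi + fg.
The 24×16 boundary matrix has rank 15 and Smith normal form diag(1,1,1,1,1,1,1,1,1,1,1,1,1,1,1).

Reading off H_k = ker ∂_k / im ∂_{k+1}:

  H_0: rank C_0 − rank ∂_1 = 10 − 7 = 3, and the invariant factors of ∂_1 are all 1, so H_0 = Z^3.

(K is a triangulation of the disjoint union of the torus T^2 and a set of 2 points.)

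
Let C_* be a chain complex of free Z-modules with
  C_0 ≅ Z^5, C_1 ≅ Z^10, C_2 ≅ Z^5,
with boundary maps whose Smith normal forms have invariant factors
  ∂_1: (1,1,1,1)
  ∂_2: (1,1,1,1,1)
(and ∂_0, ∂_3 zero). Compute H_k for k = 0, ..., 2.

H_0: b_0 = 5 − 0 − 4 = 1; torsion from ∂_1 factors > 1: none. So H_0 ≅ Z.
H_1: b_1 = 10 − 4 − 5 = 1; torsion from ∂_2 factors > 1: none. So H_1 ≅ Z.
H_2: b_2 = 5 − 5 − 0 = 0; torsion from ∂_3 factors > 1: none. So H_2 ≅ 0.

H_0 ≅ Z,  H_1 ≅ Z,  H_2 = 0.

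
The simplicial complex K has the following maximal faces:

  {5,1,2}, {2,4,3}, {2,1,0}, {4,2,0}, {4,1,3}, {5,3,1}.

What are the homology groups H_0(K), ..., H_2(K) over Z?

Take the total order 0 < 1 < 2 < 3 < 4 < 5 on the vertex set. Then K (dimension 2) consists of the simplices:

  0-simplices (6): [0], [1], [2], [3], [4], [5]
  1-simplices (12): [0,1], [0,2], [0,4], [1,2], [1,3], [1,4], [1,5], [2,3], [2,4], [2,5], [3,4], [3,5]
  2-simplices (6): [0,1,2], [0,2,4], [1,2,5], [1,3,4], [1,3,5], [2,3,4]

so the chain groups are C_0 ≅ Z^6, C_1 ≅ Z^12, C_2 ≅ Z^6.

Boundary ∂_1: C_1 → C_0 sends each edge [p,q] (with p < q) to q − p. For instance
  ∂[3,4] = [4] − [3].
The 6×12 boundary matrix has rank 5 and Smith normal form diag(1,1,1,1,1).

Boundary ∂_2: C_2 → C_1 acts by ∂[p,q,r] = [q,r] − [p,r] + [p,q]. For instance
  ∂[0,1,2] = [1,2] − [0,2] + [0,1],
  ∂[0,2,4] = [2,4] − [0,4] + [0,2].
As a 12×6 matrix over Z this has rank 6, with invariant factors (1,1,1,1,1,1).

Now H_k = ker ∂_k / im ∂_{k+1}, so:

  H_0: rank C_0 − rank ∂_1 = 6 − 5 = 1, and the invariant factors of ∂_1 are all 1, so H_0 ≅ Z.
  H_1: rank ker ∂_1 − rank ∂_2 = (12 − 5) − 6 = 1, and the invariant factors of ∂_2 are all 1, so H_1 ≅ Z.
  H_2: rank ker ∂_2 − rank ∂_3 = (6 − 6) − 0 = 0, and there is no ∂_3, so H_2 ≅ 0.

(K is a triangulation of the cylinder S^1 x I.)

H_0 = Z,  H_1 = Z,  H_2 = 0.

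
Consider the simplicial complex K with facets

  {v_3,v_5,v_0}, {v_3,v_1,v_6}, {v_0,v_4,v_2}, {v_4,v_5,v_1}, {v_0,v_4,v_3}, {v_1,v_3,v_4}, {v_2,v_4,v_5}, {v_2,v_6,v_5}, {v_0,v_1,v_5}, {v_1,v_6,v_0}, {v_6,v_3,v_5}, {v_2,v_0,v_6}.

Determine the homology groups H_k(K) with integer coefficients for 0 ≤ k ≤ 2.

K has 7 vertices, 18 edges, 12 triangles.
rank ∂_0 = 0, rank ∂_1 = 6 ⇒ b_0 = 7 − 0 − 6 = 1; all invariant factors of ∂_1 are 1 so no torsion. So H_0 ≅ Z.
rank ∂_1 = 6, rank ∂_2 = 12 ⇒ b_1 = 18 − 6 − 12 = 0; ∂_2 has invariant factor(s) [2] giving torsion. So H_1 ≅ Z/2Z.
rank ∂_2 = 12, rank ∂_3 = 0 ⇒ b_2 = 12 − 12 − 0 = 0. So H_2 ≅ 0.

H_0 ≅ Z,  H_1 ≅ Z/2Z,  H_2 = 0.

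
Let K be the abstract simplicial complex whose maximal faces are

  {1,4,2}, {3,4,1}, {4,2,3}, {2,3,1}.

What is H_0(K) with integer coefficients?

H_0 = Z.

We work with the vertex ordering 1 < 2 < 3 < 4. The simplices of K, each written with vertices in increasing order, are:

  0-simplices (4): [1], [2], [3], [4]
  1-simplices (6): [1,2], [1,3], [1,4], [2,3], [2,4], [3,4]
  2-simplices (4): [1,2,3], [1,2,4], [1,3,4], [2,3,4]

giving chain groups C_0 ≅ Z^4, C_1 ≅ Z^6, C_2 ≅ Z^4.

The boundary map ∂_1: C_1 → C_0 is given by ∂[p,q] = [q] − [p].
This gives a 4×6 integer matrix of rank 3; reducing to Smith normal form yields diagonal entries (1,1,1).

∂_2: C_2 → C_1 acts by ∂[p,q,r] = [q,r] − [p,r] + [p,q]. For instance
  ∂[1,2,3] = [2,3] − [1,3] + [1,2],
  ∂[1,2,4] = [2,4] − [1,4] + [1,2].
This gives a 6×4 integer matrix of rank 3; reducing to Smith normal form yields diagonal entries (1,1,1).

From H_k ≅ ker(∂_k) / im(∂_{k+1}) we obtain:

  H_0: rank C_0 − rank ∂_1 = 4 − 3 = 1, and the invariant factors of ∂_1 are all 1, so H_0 ≅ Z.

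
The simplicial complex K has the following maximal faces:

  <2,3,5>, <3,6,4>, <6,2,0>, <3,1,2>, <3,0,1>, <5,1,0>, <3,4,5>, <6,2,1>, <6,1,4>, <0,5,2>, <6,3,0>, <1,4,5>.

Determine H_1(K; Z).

Take the total order 0 < 1 < 2 < 3 < 4 < 5 < 6 on the vertex set. Then K (dimension 2) consists of the simplices:

  0-simplices (7): [0], [1], [2], [3], [4], [5], [6]
  1-simplices (18): [0,1], [0,2], [0,3], [0,5], [0,6], [1,2], [1,3], [1,4], [1,5], [1,6], [2,3], [2,5], [2,6], [3,4], [3,5], [3,6], [4,5], [4,6]
  2-simplices (12): [0,1,3], [0,1,5], [0,2,5], [0,2,6], [0,3,6], [1,2,3], [1,2,6], [1,4,5], [1,4,6], [2,3,5], [3,4,5], [3,4,6]

so the chain groups are C_0 ≅ Z^7, C_1 ≅ Z^18, C_2 ≅ Z^12.

Boundary ∂_1: C_1 → C_0 maps an edge to its endpoints' difference, ∂[p,q] = q − p. For instance
  ∂[1,6] = [6] − [1].
The resulting 7×18 matrix has rank 6, and its Smith normal form has invariant factors (1,1,1,1,1,1).

Boundary ∂_2: C_2 → C_1 sends each 2-simplex [p,q,r] to [q,r] − [p,r] + [p,q]. For instance
  ∂[1,2,3] = [2,3] − [1,3] + [1,2],
  ∂[3,4,5] = [4,5] − [3,5] + [3,4].
The 18×12 boundary matrix has rank 12 and Smith normal form diag(1,1,1,1,1,1,1,1,1,1,1,2).

Computing H_k = (kernel of ∂_k) / (image of ∂_{k+1}):

  H_1: rank ker ∂_1 − rank ∂_2 = (18 − 6) − 12 = 0, and ∂_2 has invariant factor 2 > 1, so H_1 ≅ Z/2.

(K is a triangulation of the real projective plane RP^2.)

H_1 ≅ Z/2.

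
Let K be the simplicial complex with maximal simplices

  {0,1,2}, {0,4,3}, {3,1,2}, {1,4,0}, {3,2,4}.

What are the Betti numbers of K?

Fix the vertex order 0 < 1 < 2 < 3 < 4 and write every simplex with vertices in increasing order. Then dim K = 2 and the simplices of K are:

  0-simplices (5): [0], [1], [2], [3], [4]
  1-simplices (10): [0,1], [0,2], [0,3], [0,4], [1,2], [1,3], [1,4], [2,3], [2,4], [3,4]
  2-simplices (5): [0,1,2], [0,1,4], [0,3,4], [1,2,3], [2,3,4]

giving chain groups C_0 ≅ Z^5, C_1 ≅ Z^10, C_2 ≅ Z^5.

Boundary ∂_1: C_1 → C_0 maps an edge to its endpoints' difference, ∂[p,q] = q − p. For instance
  ∂[2,4] = [4] − [2].
The resulting 5×10 matrix has rank 4, and its Smith normal form has invariant factors (1,1,1,1).

∂_2: C_2 → C_1 maps a triangle to the signed sum of its edges. For instance
  ∂[1,2,3] = [2,3] − [1,3] + [1,2],
  ∂[2,3,4] = [3,4] − [2,4] + [2,3].
This gives a 10×5 integer matrix of rank 5; reducing to Smith normal form yields diagonal entries (1,1,1,1,1).

Now H_k = ker ∂_k / im ∂_{k+1}, so:

  H_0: rank C_0 − rank ∂_1 = 5 − 4 = 1, and the invariant factors of ∂_1 are all 1, so H_0 ≅ Z.
  H_1: rank ker ∂_1 − rank ∂_2 = (10 − 4) − 5 = 1, and the invariant factors of ∂_2 are all 1, so H_1 ≅ Z.
  H_2: rank ker ∂_2 − rank ∂_3 = (5 − 5) − 0 = 0, and there is no ∂_3, so H_2 ≅ 0.

Hence the Betti numbers are b_0 = 1, b_1 = 1, b_2 = 0.

b_0 = 1, b_1 = 1, b_2 = 0.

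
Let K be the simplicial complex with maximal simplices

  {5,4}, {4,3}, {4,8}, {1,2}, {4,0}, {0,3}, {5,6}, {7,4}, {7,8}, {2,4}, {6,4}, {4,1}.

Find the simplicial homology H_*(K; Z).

H_0 ≅ Z,  H_1 ≅ Z^4.

Order the vertices as 0 < 1 < 2 < 3 < 4 < 5 < 6 < 7 < 8. Listing each simplex with vertices in this order, K has dimension 1 with simplices:

  0-simplices (9): [0], [1], [2], [3], [4], [5], [6], [7], [8]
  1-simplices (12): [0,3], [0,4], [1,2], [1,4], [2,4], [3,4], [4,5], [4,6], [4,7], [4,8], [5,6], [7,8]

giving chain groups C_0 ≅ Z^9, C_1 ≅ Z^12.

The boundary map ∂_1: C_1 → C_0 maps an edge to its endpoints' difference, ∂[p,q] = q − p.
The 9×12 boundary matrix has rank 8 and Smith normal form diag(1,1,1,1,1,1,1,1).

Now H_k = ker ∂_k / im ∂_{k+1}, so:

  H_0: rank C_0 − rank ∂_1 = 9 − 8 = 1, and the invariant factors of ∂_1 are all 1, so H_0 = Z.
  H_1: rank ker ∂_1 − rank ∂_2 = (12 − 8) − 0 = 4, and there is no ∂_2, so H_1 = Z^4.

As a check, the Euler characteristic is 9 − 12 = -3, which agrees with 1 − 4 = -3.
(K is a triangulation of a wedge of 4 circles.)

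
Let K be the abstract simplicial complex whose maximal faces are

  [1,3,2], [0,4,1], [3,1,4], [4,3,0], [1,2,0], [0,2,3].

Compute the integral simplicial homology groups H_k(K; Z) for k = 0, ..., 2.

H_0 = Z,  H_1 = 0,  H_2 = Z.

K has 5 vertices, 9 edges, 6 triangles.
rank ∂_0 = 0, rank ∂_1 = 4 ⇒ b_0 = 5 − 0 − 4 = 1; all invariant factors of ∂_1 are 1 so no torsion. So H_0 = Z.
rank ∂_1 = 4, rank ∂_2 = 5 ⇒ b_1 = 9 − 4 − 5 = 0; all invariant factors of ∂_2 are 1 so no torsion. So H_1 = 0.
rank ∂_2 = 5, rank ∂_3 = 0 ⇒ b_2 = 6 − 5 − 0 = 1. So H_2 = Z.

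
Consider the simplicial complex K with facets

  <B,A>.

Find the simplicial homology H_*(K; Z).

H_0 = Z,  H_1 = 0.

Order the vertices as A < B. Listing each simplex with vertices in this order, K has dimension 1 with simplices:

  0-simplices (2): A, B
  1-simplices (1): AB

Hence C_0 ≅ Z^2, C_1 ≅ Z^1.

The boundary map ∂_1: C_1 → C_0 sends each edge [p,q] (with p < q) to q − p. For instance
  ∂AB = B − A.
The 2×1 boundary matrix has rank 1 and Smith normal form diag(1).

From H_k ≅ ker(∂_k) / im(∂_{k+1}) we obtain:

  H_0: rank C_0 − rank ∂_1 = 2 − 1 = 1, and the invariant factors of ∂_1 are all 1, so H_0 ≅ Z.
  H_1: rank ker ∂_1 − rank ∂_2 = (1 − 1) − 0 = 0, and there is no ∂_2, so H_1 ≅ 0.

As a check, the Euler characteristic is 2 − 1 = 1, which agrees with 1 − 0 = 1.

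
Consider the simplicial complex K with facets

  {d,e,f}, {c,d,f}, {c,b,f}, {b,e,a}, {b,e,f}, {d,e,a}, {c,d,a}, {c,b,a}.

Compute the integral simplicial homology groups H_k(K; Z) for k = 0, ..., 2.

Order the vertices as a < b < c < d < e < f. Listing each simplex with vertices in this order, K has dimension 2 with simplices:

  0-simplices (6): a, b, c, d, e, f
  1-simplices (12): ab, ac, ad, ae, bc, be, bf, cd, cf, de, df, ef
  2-simplices (8): abc, abe, acd, ade, bcf, bef, cdf, def

giving chain groups C_0 ≅ Z^6, C_1 ≅ Z^12, C_2 ≅ Z^8.

The boundary map ∂_1: C_1 → C_0 sends each edge [p,q] (with p < q) to q − p. For instance
  ∂ac = c − a.
The resulting 6×12 matrix has rank 5, and its Smith normal form has invariant factors (1,1,1,1,1).

The boundary map ∂_2: C_2 → C_1 maps a triangle to the signed sum of its edges. For instance
  ∂ade = de − ae + ad,
  ∂cdf = df − cf + cd.
This gives a 12×8 integer matrix of rank 7; reducing to Smith normal form yields diagonal entries (1,1,1,1,1,1,1).

From H_k ≅ ker(∂_k) / im(∂_{k+1}) we obtain:

  H_0: rank C_0 − rank ∂_1 = 6 − 5 = 1, and the invariant factors of ∂_1 are all 1, so H_0 ≅ Z.
  H_1: rank ker ∂_1 − rank ∂_2 = (12 − 5) − 7 = 0, and the invariant factors of ∂_2 are all 1, so H_1 ≅ 0.
  H_2: rank ker ∂_2 − rank ∂_3 = (8 − 7) − 0 = 1, and there is no ∂_3, so H_2 ≅ Z.

(K is a triangulation of the 2-sphere S^2.)

H_0 ≅ Z,  H_1 = 0,  H_2 ≅ Z.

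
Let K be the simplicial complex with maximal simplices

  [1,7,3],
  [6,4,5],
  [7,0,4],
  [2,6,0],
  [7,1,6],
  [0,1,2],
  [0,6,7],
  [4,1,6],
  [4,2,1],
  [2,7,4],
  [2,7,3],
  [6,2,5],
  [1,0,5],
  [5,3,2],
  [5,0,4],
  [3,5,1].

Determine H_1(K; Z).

H_1 ≅ Z^2.

Order the vertices as 0 < 1 < 2 < 3 < 4 < 5 < 6 < 7. Listing each simplex with vertices in this order, K has dimension 2 with simplices:

  0-simplices (8): [0], [1], [2], [3], [4], [5], [6], [7]
  1-simplices (24): (24 of them)
  2-simplices (16): [0,1,2], [0,1,5], [0,2,6], [0,4,5], [0,4,7], [0,6,7], [1,2,4], [1,3,5], [1,3,7], [1,4,6], [1,6,7], [2,3,5], [2,3,7], [2,4,7], [2,5,6], [4,5,6]

Hence C_0 ≅ Z^8, C_1 ≅ Z^24, C_2 ≅ Z^16.

∂_1: C_1 → C_0 maps an edge to its endpoints' difference, ∂[p,q] = q − p. For instance
  ∂[2,3] = [3] − [2].
The 8×24 boundary matrix has rank 7 and Smith normal form diag(1,1,1,1,1,1,1).

The boundary map ∂_2: C_2 → C_1 maps a triangle to the signed sum of its edges. For instance
  ∂[0,1,5] = [1,5] − [0,5] + [0,1],
  ∂[0,1,2] = [1,2] − [0,2] + [0,1].
The resulting 24×16 matrix has rank 15, and its Smith normal form has invariant factors (1,1,1,1,1,1,1,1,1,1,1,1,1,1,1).

Reading off H_k = ker ∂_k / im ∂_{k+1}:

  H_1: rank ker ∂_1 − rank ∂_2 = (24 − 7) − 15 = 2, and the invariant factors of ∂_2 are all 1, so H_1 = Z^2.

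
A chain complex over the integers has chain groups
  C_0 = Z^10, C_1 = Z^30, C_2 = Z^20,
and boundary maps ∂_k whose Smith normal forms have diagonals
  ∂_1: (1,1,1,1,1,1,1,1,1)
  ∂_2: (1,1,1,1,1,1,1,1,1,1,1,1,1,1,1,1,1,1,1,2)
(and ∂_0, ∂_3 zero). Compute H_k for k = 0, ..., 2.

H_0: b_0 = 10 − 0 − 9 = 1; torsion from ∂_1 factors > 1: none. So H_0 ≅ Z.
H_1: b_1 = 30 − 9 − 20 = 1; torsion from ∂_2 factors > 1: [2]. So H_1 ≅ Z ⊕ Z/2.
H_2: b_2 = 20 − 20 − 0 = 0; torsion from ∂_3 factors > 1: none. So H_2 ≅ 0.

H_0 ≅ Z,  H_1 ≅ Z ⊕ Z/2,  H_2 = 0.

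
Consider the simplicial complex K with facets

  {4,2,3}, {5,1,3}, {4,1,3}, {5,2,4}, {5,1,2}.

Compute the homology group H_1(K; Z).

Order the vertices as 1 < 2 < 3 < 4 < 5. Listing each simplex with vertices in this order, K has dimension 2 with simplices:

  0-simplices (5): [1], [2], [3], [4], [5]
  1-simplices (10): [1,2], [1,3], [1,4], [1,5], [2,3], [2,4], [2,5], [3,4], [3,5], [4,5]
  2-simplices (5): [1,2,5], [1,3,4], [1,3,5], [2,3,4], [2,4,5]

Hence C_0 ≅ Z^5, C_1 ≅ Z^10, C_2 ≅ Z^5.

The boundary map ∂_1: C_1 → C_0 maps an edge to its endpoints' difference, ∂[p,q] = q − p. For instance
  ∂[1,3] = [3] − [1].
This gives a 5×10 integer matrix of rank 4; reducing to Smith normal form yields diagonal entries (1,1,1,1).

Boundary ∂_2: C_2 → C_1 sends each 2-simplex [p,q,r] to [q,r] − [p,r] + [p,q]. For instance
  ∂[1,3,5] = [3,5] − [1,5] + [1,3],
  ∂[1,2,5] = [2,5] − [1,5] + [1,2].
The 10×5 boundary matrix has rank 5 and Smith normal form diag(1,1,1,1,1).

Now H_k = ker ∂_k / im ∂_{k+1}, so:

  H_1: rank ker ∂_1 − rank ∂_2 = (10 − 4) − 5 = 1, and the invariant factors of ∂_2 are all 1, so H_1 ≅ Z.

H_1 = Z.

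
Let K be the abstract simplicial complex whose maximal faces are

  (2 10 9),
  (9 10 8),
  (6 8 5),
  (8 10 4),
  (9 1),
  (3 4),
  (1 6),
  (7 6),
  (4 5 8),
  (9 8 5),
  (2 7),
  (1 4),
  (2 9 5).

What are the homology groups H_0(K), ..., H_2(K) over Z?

H_0 = Z,  H_1 = Z^3,  H_2 = 0.

We work with the vertex ordering 1 < 2 < 3 < 4 < 5 < 6 < 7 < 8 < 9 < 10. The simplices of K, each written with vertices in increasing order, are:

  0-simplices (10): [1], [2], [3], [4], [5], [6], [7], [8], [9], [10]
  1-simplices (19): [1,4], [1,6], [1,9], [2,5], [2,7], [2,9], [2,10], [3,4], [4,5], [4,8], [4,10], [5,6], [5,8], [5,9], [6,7], [6,8], [8,9], [8,10], [9,10]
  2-simplices (7): [2,5,9], [2,9,10], [4,5,8], [4,8,10], [5,6,8], [5,8,9], [8,9,10]

so the chain groups are C_0 ≅ Z^10, C_1 ≅ Z^19, C_2 ≅ Z^7.

Boundary ∂_1: C_1 → C_0 sends each edge [p,q] (with p < q) to q − p.
The 10×19 boundary matrix has rank 9 and Smith normal form diag(1,1,1,1,1,1,1,1,1).

The boundary map ∂_2: C_2 → C_1 sends each 2-simplex [p,q,r] to [q,r] − [p,r] + [p,q]. For instance
  ∂[4,8,10] = [8,10] − [4,10] + [4,8],
  ∂[2,5,9] = [5,9] − [2,9] + [2,5].
This gives a 19×7 integer matrix of rank 7; reducing to Smith normal form yields diagonal entries (1,1,1,1,1,1,1).

Now H_k = ker ∂_k / im ∂_{k+1}, so:

  H_0: rank C_0 − rank ∂_1 = 10 − 9 = 1, and the invariant factors of ∂_1 are all 1, so H_0 = Z.
  H_1: rank ker ∂_1 − rank ∂_2 = (19 − 9) − 7 = 3, and the invariant factors of ∂_2 are all 1, so H_1 = Z^3.
  H_2: rank ker ∂_2 − rank ∂_3 = (7 − 7) − 0 = 0, and there is no ∂_3, so H_2 = 0.

As a check, the Euler characteristic is 10 − 19 + 7 = -2, which agrees with 1 − 3 + 0 = -2.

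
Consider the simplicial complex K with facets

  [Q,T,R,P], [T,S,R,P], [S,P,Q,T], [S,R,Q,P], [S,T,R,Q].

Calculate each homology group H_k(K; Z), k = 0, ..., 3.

We work with the vertex ordering P < Q < R < S < T. The simplices of K, each written with vertices in increasing order, are:

  0-simplices (5): P, Q, R, S, T
  1-simplices (10): PQ, PR, PS, PT, QR, QS, QT, RS, RT, ST
  2-simplices (10): PQR, PQS, PQT, PRS, PRT, PST, QRS, QRT, QST, RST
  3-simplices (5): PQRS, PQRT, PQST, PRST, QRST

Hence C_0 ≅ Z^5, C_1 ≅ Z^10, C_2 ≅ Z^10, C_3 ≅ Z^5.

The boundary map ∂_1: C_1 → C_0 maps an edge to its endpoints' difference, ∂[p,q] = q − p.
This gives a 5×10 integer matrix of rank 4; reducing to Smith normal form yields diagonal entries (1,1,1,1).

Boundary ∂_2: C_2 → C_1 maps a triangle to the signed sum of its edges. For instance
  ∂RST = ST − RT + RS,
  ∂PST = ST − PT + PS.
As a 10×10 matrix over Z this has rank 6, with invariant factors (1,1,1,1,1,1).

∂_3: C_3 → C_2 sends each 3-simplex σ to the alternating sum Σ_i (−1)^i (σ with its i-th vertex removed). For instance
  ∂PQRS = QRS − PRS + PQS − PQR,
  ∂PQRT = QRT − PRT + PQT − PQR.
As a 10×5 matrix over Z this has rank 4, with invariant factors (1,1,1,1).

Now H_k = ker ∂_k / im ∂_{k+1}, so:

  H_0: rank C_0 − rank ∂_1 = 5 − 4 = 1, and the invariant factors of ∂_1 are all 1, so H_0 ≅ Z.
  H_1: rank ker ∂_1 − rank ∂_2 = (10 − 4) − 6 = 0, and the invariant factors of ∂_2 are all 1, so H_1 ≅ 0.
  H_2: rank ker ∂_2 − rank ∂_3 = (10 − 6) − 4 = 0, and the invariant factors of ∂_3 are all 1, so H_2 ≅ 0.
  H_3: rank ker ∂_3 − rank ∂_4 = (5 − 4) − 0 = 1, and there is no ∂_4, so H_3 ≅ Z.

As a check, the Euler characteristic is 5 − 10 + 10 − 5 = 0, which agrees with 1 − 0 + 0 − 1 = 0.

H_0 = Z,  H_1 = 0,  H_2 = 0,  H_3 = Z.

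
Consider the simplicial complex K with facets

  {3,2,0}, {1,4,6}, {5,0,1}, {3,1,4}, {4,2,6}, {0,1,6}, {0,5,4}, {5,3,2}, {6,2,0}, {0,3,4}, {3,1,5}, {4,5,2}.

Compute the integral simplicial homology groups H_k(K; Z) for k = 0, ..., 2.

K has 7 vertices, 18 edges, 12 triangles.
rank ∂_0 = 0, rank ∂_1 = 6 ⇒ b_0 = 7 − 0 − 6 = 1; all invariant factors of ∂_1 are 1 so no torsion. So H_0 ≅ Z.
rank ∂_1 = 6, rank ∂_2 = 12 ⇒ b_1 = 18 − 6 − 12 = 0; ∂_2 has invariant factor(s) [2] giving torsion. So H_1 ≅ Z/2.
rank ∂_2 = 12, rank ∂_3 = 0 ⇒ b_2 = 12 − 12 − 0 = 0. So H_2 ≅ 0.

H_0 = Z,  H_1 = Z/2,  H_2 = 0.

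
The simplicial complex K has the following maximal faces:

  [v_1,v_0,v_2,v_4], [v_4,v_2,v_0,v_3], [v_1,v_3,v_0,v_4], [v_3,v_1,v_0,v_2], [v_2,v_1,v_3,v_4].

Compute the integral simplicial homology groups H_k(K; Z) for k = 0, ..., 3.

H_0 = Z,  H_1 = 0,  H_2 = 0,  H_3 = Z.

Order the vertices as v_0 < v_1 < v_2 < v_3 < v_4. Listing each simplex with vertices in this order, K has dimension 3 with simplices:

  0-simplices (5): [v_0], [v_1], [v_2], [v_3], [v_4]
  1-simplices (10): [v_0,v_1], [v_0,v_2], [v_0,v_3], [v_0,v_4], [v_1,v_2], [v_1,v_3], [v_1,v_4], [v_2,v_3], [v_2,v_4], [v_3,v_4]
  2-simplices (10): [v_0,v_1,v_2], [v_0,v_1,v_3], [v_0,v_1,v_4], [v_0,v_2,v_3], [v_0,v_2,v_4], [v_0,v_3,v_4], [v_1,v_2,v_3], [v_1,v_2,v_4], [v_1,v_3,v_4], [v_2,v_3,v_4]
  3-simplices (5): [v_0,v_1,v_2,v_3], [v_0,v_1,v_2,v_4], [v_0,v_1,v_3,v_4], [v_0,v_2,v_3,v_4], [v_1,v_2,v_3,v_4]

so the chain groups are C_0 ≅ Z^5, C_1 ≅ Z^10, C_2 ≅ Z^10, C_3 ≅ Z^5.

The boundary map ∂_1: C_1 → C_0 sends each edge [p,q] (with p < q) to q − p.
As a 5×10 matrix over Z this has rank 4, with invariant factors (1,1,1,1).

The boundary map ∂_2: C_2 → C_1 acts by ∂[p,q,r] = [q,r] − [p,r] + [p,q]. For instance
  ∂[v_0,v_1,v_3] = [v_1,v_3] − [v_0,v_3] + [v_0,v_1],
  ∂[v_0,v_1,v_4] = [v_1,v_4] − [v_0,v_4] + [v_0,v_1].
This gives a 10×10 integer matrix of rank 6; reducing to Smith normal form yields diagonal entries (1,1,1,1,1,1).

Boundary ∂_3: C_3 → C_2 sends each 3-simplex σ to the alternating sum Σ_i (−1)^i (σ with its i-th vertex removed). For instance
  ∂[v_0,v_2,v_3,v_4] = [v_2,v_3,v_4] − [v_0,v_3,v_4] + [v_0,v_2,v_4] − [v_0,v_2,v_3],
  ∂[v_0,v_1,v_2,v_4] = [v_1,v_2,v_4] − [v_0,v_2,v_4] + [v_0,v_1,v_4] − [v_0,v_1,v_2].
The 10×5 boundary matrix has rank 4 and Smith normal form diag(1,1,1,1).

Computing H_k = (kernel of ∂_k) / (image of ∂_{k+1}):

  H_0: rank C_0 − rank ∂_1 = 5 − 4 = 1, and the invariant factors of ∂_1 are all 1, so H_0 ≅ Z.
  H_1: rank ker ∂_1 − rank ∂_2 = (10 − 4) − 6 = 0, and the invariant factors of ∂_2 are all 1, so H_1 ≅ 0.
  H_2: rank ker ∂_2 − rank ∂_3 = (10 − 6) − 4 = 0, and the invariant factors of ∂_3 are all 1, so H_2 ≅ 0.
  H_3: rank ker ∂_3 − rank ∂_4 = (5 − 4) − 0 = 1, and there is no ∂_4, so H_3 ≅ Z.

As a check, the Euler characteristic is 5 − 10 + 10 − 5 = 0, which agrees with 1 − 0 + 0 − 1 = 0.
(K is a triangulation of the 3-sphere S^3.)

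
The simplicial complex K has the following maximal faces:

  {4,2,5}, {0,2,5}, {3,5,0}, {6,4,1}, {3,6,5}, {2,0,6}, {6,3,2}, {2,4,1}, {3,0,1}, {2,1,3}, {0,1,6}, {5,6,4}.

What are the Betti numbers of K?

b_0 = 1, b_1 = 0, b_2 = 0.

Take the total order 0 < 1 < 2 < 3 < 4 < 5 < 6 on the vertex set. Then K (dimension 2) consists of the simplices:

  0-simplices (7): [0], [1], [2], [3], [4], [5], [6]
  1-simplices (18): [0,1], [0,2], [0,3], [0,5], [0,6], [1,2], [1,3], [1,4], [1,6], [2,3], [2,4], [2,5], [2,6], [3,5], [3,6], [4,5], [4,6], [5,6]
  2-simplices (12): [0,1,3], [0,1,6], [0,2,5], [0,2,6], [0,3,5], [1,2,3], [1,2,4], [1,4,6], [2,3,6], [2,4,5], [3,5,6], [4,5,6]

so the chain groups are C_0 ≅ Z^7, C_1 ≅ Z^18, C_2 ≅ Z^12.

Boundary ∂_1: C_1 → C_0 maps an edge to its endpoints' difference, ∂[p,q] = q − p.
The 7×18 boundary matrix has rank 6 and Smith normal form diag(1,1,1,1,1,1).

The boundary map ∂_2: C_2 → C_1 sends each 2-simplex [p,q,r] to [q,r] − [p,r] + [p,q]. For instance
  ∂[0,1,6] = [1,6] − [0,6] + [0,1],
  ∂[4,5,6] = [5,6] − [4,6] + [4,5].
As a 18×12 matrix over Z this has rank 12, with invariant factors (1,1,1,1,1,1,1,1,1,1,1,2).

Computing H_k = (kernel of ∂_k) / (image of ∂_{k+1}):

  H_0: rank C_0 − rank ∂_1 = 7 − 6 = 1, and the invariant factors of ∂_1 are all 1, so H_0 = Z.
  H_1: rank ker ∂_1 − rank ∂_2 = (18 − 6) − 12 = 0, and ∂_2 has invariant factor 2 > 1, so H_1 = Z/2Z.
  H_2: rank ker ∂_2 − rank ∂_3 = (12 − 12) − 0 = 0, and there is no ∂_3, so H_2 = 0.

(K is a triangulation of the real projective plane RP^2.)

Hence the Betti numbers are b_0 = 1, b_1 = 0, b_2 = 0.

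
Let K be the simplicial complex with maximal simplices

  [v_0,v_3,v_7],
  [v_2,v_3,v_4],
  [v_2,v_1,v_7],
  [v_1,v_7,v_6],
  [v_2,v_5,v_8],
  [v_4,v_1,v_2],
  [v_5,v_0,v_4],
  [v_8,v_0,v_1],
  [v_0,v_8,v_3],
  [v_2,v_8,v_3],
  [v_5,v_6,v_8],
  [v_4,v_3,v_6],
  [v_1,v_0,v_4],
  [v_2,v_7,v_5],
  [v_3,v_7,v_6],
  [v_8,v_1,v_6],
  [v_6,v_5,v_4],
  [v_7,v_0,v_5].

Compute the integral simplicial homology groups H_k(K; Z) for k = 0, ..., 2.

H_0 ≅ Z,  H_1 ≅ Z^2,  H_2 ≅ Z.

Take the total order v_0 < v_1 < v_2 < v_3 < v_4 < v_5 < v_6 < v_7 < v_8 on the vertex set. Then K (dimension 2) consists of the simplices:

  0-simplices (9): [v_0], [v_1], [v_2], [v_3], [v_4], [v_5], [v_6], [v_7], [v_8]
  1-simplices (27): (27 of them)
  2-simplices (18): (18 of them)

giving chain groups C_0 ≅ Z^9, C_1 ≅ Z^27, C_2 ≅ Z^18.

The boundary map ∂_1: C_1 → C_0 sends each edge [p,q] (with p < q) to q − p.
The 9×27 boundary matrix has rank 8 and Smith normal form diag(1,1,1,1,1,1,1,1).

∂_2: C_2 → C_1 maps a triangle to the signed sum of its edges. For instance
  ∂[v_2,v_3,v_4] = [v_3,v_4] − [v_2,v_4] + [v_2,v_3],
  ∂[v_3,v_4,v_6] = [v_4,v_6] − [v_3,v_6] + [v_3,v_4].
As a 27×18 matrix over Z this has rank 17, with invariant factors (1,1,1,1,1,1,1,1,1,1,1,1,1,1,1,1,1).

From H_k ≅ ker(∂_k) / im(∂_{k+1}) we obtain:

  H_0: rank C_0 − rank ∂_1 = 9 − 8 = 1, and the invariant factors of ∂_1 are all 1, so H_0 ≅ Z.
  H_1: rank ker ∂_1 − rank ∂_2 = (27 − 8) − 17 = 2, and the invariant factors of ∂_2 are all 1, so H_1 ≅ Z^2.
  H_2: rank ker ∂_2 − rank ∂_3 = (18 − 17) − 0 = 1, and there is no ∂_3, so H_2 ≅ Z.

As a check, the Euler characteristic is 9 − 27 + 18 = 0, which agrees with 1 − 2 + 1 = 0.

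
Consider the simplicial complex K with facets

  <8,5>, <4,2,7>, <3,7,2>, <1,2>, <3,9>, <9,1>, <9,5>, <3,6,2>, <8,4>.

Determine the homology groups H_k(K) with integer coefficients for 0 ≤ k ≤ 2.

H_0 ≅ Z,  H_1 ≅ Z^2,  H_2 = 0.

Take the total order 1 < 2 < 3 < 4 < 5 < 6 < 7 < 8 < 9 on the vertex set. Then K (dimension 2) consists of the simplices:

  0-simplices (9): [1], [2], [3], [4], [5], [6], [7], [8], [9]
  1-simplices (13): [1,2], [1,9], [2,3], [2,4], [2,6], [2,7], [3,6], [3,7], [3,9], [4,7], [4,8], [5,8], [5,9]
  2-simplices (3): [2,3,6], [2,3,7], [2,4,7]

so the chain groups are C_0 ≅ Z^9, C_1 ≅ Z^13, C_2 ≅ Z^3.

The boundary map ∂_1: C_1 → C_0 is given by ∂[p,q] = [q] − [p].
This gives a 9×13 integer matrix of rank 8; reducing to Smith normal form yields diagonal entries (1,1,1,1,1,1,1,1).

The boundary map ∂_2: C_2 → C_1 acts by ∂[p,q,r] = [q,r] − [p,r] + [p,q]. For instance
  ∂[2,3,6] = [3,6] − [2,6] + [2,3],
  ∂[2,4,7] = [4,7] − [2,7] + [2,4].
As a 13×3 matrix over Z this has rank 3, with invariant factors (1,1,1).

From H_k ≅ ker(∂_k) / im(∂_{k+1}) we obtain:

  H_0: rank C_0 − rank ∂_1 = 9 − 8 = 1, and the invariant factors of ∂_1 are all 1, so H_0 ≅ Z.
  H_1: rank ker ∂_1 − rank ∂_2 = (13 − 8) − 3 = 2, and the invariant factors of ∂_2 are all 1, so H_1 ≅ Z^2.
  H_2: rank ker ∂_2 − rank ∂_3 = (3 − 3) − 0 = 0, and there is no ∂_3, so H_2 ≅ 0.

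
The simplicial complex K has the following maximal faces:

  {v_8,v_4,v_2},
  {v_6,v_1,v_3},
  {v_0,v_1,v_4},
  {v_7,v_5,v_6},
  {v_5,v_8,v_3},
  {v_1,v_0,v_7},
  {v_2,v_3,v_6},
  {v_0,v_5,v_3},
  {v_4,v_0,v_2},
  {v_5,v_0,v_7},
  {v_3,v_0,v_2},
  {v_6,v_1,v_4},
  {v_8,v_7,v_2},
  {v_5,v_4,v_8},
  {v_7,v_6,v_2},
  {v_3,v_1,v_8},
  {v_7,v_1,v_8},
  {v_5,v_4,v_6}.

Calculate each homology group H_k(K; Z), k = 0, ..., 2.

H_0 = Z,  H_1 = Z^2,  H_2 = Z.

Order the vertices as v_0 < v_1 < v_2 < v_3 < v_4 < v_5 < v_6 < v_7 < v_8. Listing each simplex with vertices in this order, K has dimension 2 with simplices:

  0-simplices (9): [v_0], [v_1], [v_2], [v_3], [v_4], [v_5], [v_6], [v_7], [v_8]
  1-simplices (27): (27 of them)
  2-simplices (18): (18 of them)

so the chain groups are C_0 ≅ Z^9, C_1 ≅ Z^27, C_2 ≅ Z^18.

The boundary map ∂_1: C_1 → C_0 sends each edge [p,q] (with p < q) to q − p.
The 9×27 boundary matrix has rank 8 and Smith normal form diag(1,1,1,1,1,1,1,1).

Boundary ∂_2: C_2 → C_1 sends each 2-simplex [p,q,r] to [q,r] − [p,r] + [p,q]. For instance
  ∂[v_4,v_5,v_6] = [v_5,v_6] − [v_4,v_6] + [v_4,v_5],
  ∂[v_2,v_7,v_8] = [v_7,v_8] − [v_2,v_8] + [v_2,v_7].
As a 27×18 matrix over Z this has rank 17, with invariant factors (1,1,1,1,1,1,1,1,1,1,1,1,1,1,1,1,1).

Reading off H_k = ker ∂_k / im ∂_{k+1}:

  H_0: rank C_0 − rank ∂_1 = 9 − 8 = 1, and the invariant factors of ∂_1 are all 1, so H_0 ≅ Z.
  H_1: rank ker ∂_1 − rank ∂_2 = (27 − 8) − 17 = 2, and the invariant factors of ∂_2 are all 1, so H_1 ≅ Z^2.
  H_2: rank ker ∂_2 − rank ∂_3 = (18 − 17) − 0 = 1, and there is no ∂_3, so H_2 ≅ Z.

(K is a triangulation of the torus T^2.)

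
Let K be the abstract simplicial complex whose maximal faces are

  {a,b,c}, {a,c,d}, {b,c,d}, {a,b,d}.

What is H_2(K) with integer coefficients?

H_2 = Z.

K has 4 vertices, 6 edges, 4 triangles.
rank ∂_2 = 3, rank ∂_3 = 0 ⇒ b_2 = 4 − 3 − 0 = 1. So H_2 = Z.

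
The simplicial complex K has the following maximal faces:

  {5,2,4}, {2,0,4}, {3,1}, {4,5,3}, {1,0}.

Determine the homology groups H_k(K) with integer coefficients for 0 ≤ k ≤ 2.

Fix the vertex order 0 < 1 < 2 < 3 < 4 < 5 and write every simplex with vertices in increasing order. Then dim K = 2 and the simplices of K are:

  0-simplices (6): [0], [1], [2], [3], [4], [5]
  1-simplices (9): [0,1], [0,2], [0,4], [1,3], [2,4], [2,5], [3,4], [3,5], [4,5]
  2-simplices (3): [0,2,4], [2,4,5], [3,4,5]

giving chain groups C_0 ≅ Z^6, C_1 ≅ Z^9, C_2 ≅ Z^3.

Boundary ∂_1: C_1 → C_0 maps an edge to its endpoints' difference, ∂[p,q] = q − p. For instance
  ∂[1,3] = [3] − [1].
As a 6×9 matrix over Z this has rank 5, with invariant factors (1,1,1,1,1).

The boundary map ∂_2: C_2 → C_1 maps a triangle to the signed sum of its edges. For instance
  ∂[3,4,5] = [4,5] − [3,5] + [3,4],
  ∂[2,4,5] = [4,5] − [2,5] + [2,4].
This gives a 9×3 integer matrix of rank 3; reducing to Smith normal form yields diagonal entries (1,1,1).

Reading off H_k = ker ∂_k / im ∂_{k+1}:

  H_0: rank C_0 − rank ∂_1 = 6 − 5 = 1, and the invariant factors of ∂_1 are all 1, so H_0 = Z.
  H_1: rank ker ∂_1 − rank ∂_2 = (9 − 5) − 3 = 1, and the invariant factors of ∂_2 are all 1, so H_1 = Z.
  H_2: rank ker ∂_2 − rank ∂_3 = (3 − 3) − 0 = 0, and there is no ∂_3, so H_2 = 0.

H_0 = Z,  H_1 = Z,  H_2 = 0.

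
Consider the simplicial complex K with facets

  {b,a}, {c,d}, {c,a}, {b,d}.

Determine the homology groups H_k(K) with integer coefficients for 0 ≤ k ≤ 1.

H_0 ≅ Z,  H_1 ≅ Z.

K has 4 vertices, 4 edges.
rank ∂_0 = 0, rank ∂_1 = 3 ⇒ b_0 = 4 − 0 − 3 = 1; all invariant factors of ∂_1 are 1 so no torsion. So H_0 ≅ Z.
rank ∂_1 = 3, rank ∂_2 = 0 ⇒ b_1 = 4 − 3 − 0 = 1. So H_1 ≅ Z.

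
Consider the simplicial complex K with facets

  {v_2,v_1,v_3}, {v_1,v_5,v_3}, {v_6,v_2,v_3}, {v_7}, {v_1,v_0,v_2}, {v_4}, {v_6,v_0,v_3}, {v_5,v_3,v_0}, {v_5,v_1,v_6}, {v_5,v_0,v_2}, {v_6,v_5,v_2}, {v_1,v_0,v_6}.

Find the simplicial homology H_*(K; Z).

We work with the vertex ordering v_0 < v_1 < v_2 < v_3 < v_4 < v_5 < v_6 < v_7. The simplices of K, each written with vertices in increasing order, are:

  0-simplices (8): [v_0], [v_1], [v_2], [v_3], [v_4], [v_5], [v_6], [v_7]
  1-simplices (15): (15 of them)
  2-simplices (10): [v_0,v_1,v_2], [v_0,v_1,v_6], [v_0,v_2,v_5], [v_0,v_3,v_5], [v_0,v_3,v_6], [v_1,v_2,v_3], [v_1,v_3,v_5], [v_1,v_5,v_6], [v_2,v_3,v_6], [v_2,v_5,v_6]

giving chain groups C_0 ≅ Z^8, C_1 ≅ Z^15, C_2 ≅ Z^10.

Boundary ∂_1: C_1 → C_0 maps an edge to its endpoints' difference, ∂[p,q] = q − p. For instance
  ∂[v_0,v_1] = [v_1] − [v_0].
As a 8×15 matrix over Z this has rank 5, with invariant factors (1,1,1,1,1).

The boundary map ∂_2: C_2 → C_1 sends each 2-simplex [p,q,r] to [q,r] − [p,r] + [p,q]. For instance
  ∂[v_0,v_3,v_5] = [v_3,v_5] − [v_0,v_5] + [v_0,v_3],
  ∂[v_0,v_3,v_6] = [v_3,v_6] − [v_0,v_6] + [v_0,v_3].
This gives a 15×10 integer matrix of rank 10; reducing to Smith normal form yields diagonal entries (1,1,1,1,1,1,1,1,1,2).

Computing H_k = (kernel of ∂_k) / (image of ∂_{k+1}):

  H_0: rank C_0 − rank ∂_1 = 8 − 5 = 3, and the invariant factors of ∂_1 are all 1, so H_0 ≅ Z^3.
  H_1: rank ker ∂_1 − rank ∂_2 = (15 − 5) − 10 = 0, and ∂_2 has invariant factor 2 > 1, so H_1 ≅ Z/2Z.
  H_2: rank ker ∂_2 − rank ∂_3 = (10 − 10) − 0 = 0, and there is no ∂_3, so H_2 ≅ 0.

As a check, the Euler characteristic is 8 − 15 + 10 = 3, which agrees with 3 − 0 + 0 = 3.

H_0 ≅ Z^3,  H_1 ≅ Z/2Z,  H_2 = 0.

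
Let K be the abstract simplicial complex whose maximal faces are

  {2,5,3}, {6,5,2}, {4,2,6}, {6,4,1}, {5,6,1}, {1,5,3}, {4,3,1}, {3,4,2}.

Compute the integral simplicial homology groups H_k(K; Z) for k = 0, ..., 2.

Fix the vertex order 1 < 2 < 3 < 4 < 5 < 6 and write every simplex with vertices in increasing order. Then dim K = 2 and the simplices of K are:

  0-simplices (6): [1], [2], [3], [4], [5], [6]
  1-simplices (12): [1,3], [1,4], [1,5], [1,6], [2,3], [2,4], [2,5], [2,6], [3,4], [3,5], [4,6], [5,6]
  2-simplices (8): [1,3,4], [1,3,5], [1,4,6], [1,5,6], [2,3,4], [2,3,5], [2,4,6], [2,5,6]

Hence C_0 ≅ Z^6, C_1 ≅ Z^12, C_2 ≅ Z^8.

Boundary ∂_1: C_1 → C_0 sends each edge [p,q] (with p < q) to q − p.
As a 6×12 matrix over Z this has rank 5, with invariant factors (1,1,1,1,1).

∂_2: C_2 → C_1 sends each 2-simplex [p,q,r] to [q,r] − [p,r] + [p,q]. For instance
  ∂[2,5,6] = [5,6] − [2,6] + [2,5],
  ∂[2,3,4] = [3,4] − [2,4] + [2,3].
The resulting 12×8 matrix has rank 7, and its Smith normal form has invariant factors (1,1,1,1,1,1,1).

Now H_k = ker ∂_k / im ∂_{k+1}, so:

  H_0: rank C_0 − rank ∂_1 = 6 − 5 = 1, and the invariant factors of ∂_1 are all 1, so H_0 = Z.
  H_1: rank ker ∂_1 − rank ∂_2 = (12 − 5) − 7 = 0, and the invariant factors of ∂_2 are all 1, so H_1 = 0.
  H_2: rank ker ∂_2 − rank ∂_3 = (8 − 7) − 0 = 1, and there is no ∂_3, so H_2 = Z.

As a check, the Euler characteristic is 6 − 12 + 8 = 2, which agrees with 1 − 0 + 1 = 2.

H_0 ≅ Z,  H_1 = 0,  H_2 ≅ Z.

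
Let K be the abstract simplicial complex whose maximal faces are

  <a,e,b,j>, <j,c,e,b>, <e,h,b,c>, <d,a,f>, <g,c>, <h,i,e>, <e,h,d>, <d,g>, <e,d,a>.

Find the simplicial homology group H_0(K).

H_0 ≅ Z.

Take the total order a < b < c < d < e < f < g < h < i < j on the vertex set. Then K (dimension 3) consists of the simplices:

  0-simplices (10): a, b, c, d, e, f, g, h, i, j
  1-simplices (21): ab, ad, ae, af, aj, bc, be, bh, bj, ce, cg, ch, cj, de, df, dg, dh, eh, ei, ej, hi
  2-simplices (14): abe, abj, ade, adf, aej, bce, bch, bcj, beh, bej, ceh, cej, deh, ehi
  3-simplices (3): abej, bceh, bcej

giving chain groups C_0 ≅ Z^10, C_1 ≅ Z^21, C_2 ≅ Z^14, C_3 ≅ Z^3.

Boundary ∂_1: C_1 → C_0 is given by ∂[p,q] = [q] − [p]. For instance
  ∂ae = e − a.
As a 10×21 matrix over Z this has rank 9, with invariant factors (1,1,1,1,1,1,1,1,1).

Boundary ∂_2: C_2 → C_1 sends each 2-simplex [p,q,r] to [q,r] − [p,r] + [p,q]. For instance
  ∂ade = de − ae + ad,
  ∂abe = be − ae + ab.
The resulting 21×14 matrix has rank 11, and its Smith normal form has invariant factors (1,1,1,1,1,1,1,1,1,1,1).

The boundary map ∂_3: C_3 → C_2 sends each 3-simplex σ to the alternating sum Σ_i (−1)^i (σ with its i-th vertex removed). For instance
  ∂abej = bej − aej + abj − abe,
  ∂bcej = cej − bej + bcj − bce.
As a 14×3 matrix over Z this has rank 3, with invariant factors (1,1,1).

From H_k ≅ ker(∂_k) / im(∂_{k+1}) we obtain:

  H_0: rank C_0 − rank ∂_1 = 10 − 9 = 1, and the invariant factors of ∂_1 are all 1, so H_0 = Z.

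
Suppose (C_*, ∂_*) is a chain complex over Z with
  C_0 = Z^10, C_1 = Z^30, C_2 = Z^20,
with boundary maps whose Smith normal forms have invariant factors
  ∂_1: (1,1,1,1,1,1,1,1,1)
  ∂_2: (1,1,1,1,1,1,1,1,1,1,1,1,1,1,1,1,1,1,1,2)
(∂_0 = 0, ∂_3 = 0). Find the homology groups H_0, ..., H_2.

H_0: b_0 = 10 − 0 − 9 = 1; torsion from ∂_1 factors > 1: none. So H_0 ≅ Z.
H_1: b_1 = 30 − 9 − 20 = 1; torsion from ∂_2 factors > 1: [2]. So H_1 ≅ Z ⊕ Z/2.
H_2: b_2 = 20 − 20 − 0 = 0; torsion from ∂_3 factors > 1: none. So H_2 ≅ 0.

H_0 ≅ Z,  H_1 ≅ Z ⊕ Z/2,  H_2 = 0.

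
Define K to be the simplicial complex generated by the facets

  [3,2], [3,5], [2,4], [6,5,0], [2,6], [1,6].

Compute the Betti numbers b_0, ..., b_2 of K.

b_0 = 1, b_1 = 1, b_2 = 0.

Take the total order 0 < 1 < 2 < 3 < 4 < 5 < 6 on the vertex set. Then K (dimension 2) consists of the simplices:

  0-simplices (7): [0], [1], [2], [3], [4], [5], [6]
  1-simplices (8): [0,5], [0,6], [1,6], [2,3], [2,4], [2,6], [3,5], [5,6]
  2-simplices (1): [0,5,6]

giving chain groups C_0 ≅ Z^7, C_1 ≅ Z^8, C_2 ≅ Z^1.

∂_1: C_1 → C_0 maps an edge to its endpoints' difference, ∂[p,q] = q − p.
The 7×8 boundary matrix has rank 6 and Smith normal form diag(1,1,1,1,1,1).

The boundary map ∂_2: C_2 → C_1 acts by ∂[p,q,r] = [q,r] − [p,r] + [p,q]. For instance
  ∂[0,5,6] = [5,6] − [0,6] + [0,5].
As a 8×1 matrix over Z this has rank 1, with invariant factors (1).

Computing H_k = (kernel of ∂_k) / (image of ∂_{k+1}):

  H_0: rank C_0 − rank ∂_1 = 7 − 6 = 1, and the invariant factors of ∂_1 are all 1, so H_0 = Z.
  H_1: rank ker ∂_1 − rank ∂_2 = (8 − 6) − 1 = 1, and the invariant factors of ∂_2 are all 1, so H_1 = Z.
  H_2: rank ker ∂_2 − rank ∂_3 = (1 − 1) − 0 = 0, and there is no ∂_3, so H_2 = 0.

As a check, the Euler characteristic is 7 − 8 + 1 = 0, which agrees with 1 − 1 + 0 = 0.

Hence the Betti numbers are b_0 = 1, b_1 = 1, b_2 = 0.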